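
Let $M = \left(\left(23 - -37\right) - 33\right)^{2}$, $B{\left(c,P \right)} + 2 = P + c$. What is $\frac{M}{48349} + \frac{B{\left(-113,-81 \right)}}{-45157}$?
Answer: $\frac{6056551}{311899399} \approx 0.019418$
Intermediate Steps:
$B{\left(c,P \right)} = -2 + P + c$ ($B{\left(c,P \right)} = -2 + \left(P + c\right) = -2 + P + c$)
$M = 729$ ($M = \left(\left(23 + 37\right) - 33\right)^{2} = \left(60 - 33\right)^{2} = 27^{2} = 729$)
$\frac{M}{48349} + \frac{B{\left(-113,-81 \right)}}{-45157} = \frac{729}{48349} + \frac{-2 - 81 - 113}{-45157} = 729 \cdot \frac{1}{48349} - - \frac{28}{6451} = \frac{729}{48349} + \frac{28}{6451} = \frac{6056551}{311899399}$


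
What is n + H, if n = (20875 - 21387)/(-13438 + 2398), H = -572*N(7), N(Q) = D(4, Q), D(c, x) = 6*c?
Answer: -4736144/345 ≈ -13728.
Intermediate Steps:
N(Q) = 24 (N(Q) = 6*4 = 24)
H = -13728 (H = -572*24 = -13728)
n = 16/345 (n = -512/(-11040) = -512*(-1/11040) = 16/345 ≈ 0.046377)
n + H = 16/345 - 13728 = -4736144/345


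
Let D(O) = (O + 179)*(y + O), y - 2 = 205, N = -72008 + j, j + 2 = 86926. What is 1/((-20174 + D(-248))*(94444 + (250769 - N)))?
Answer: -1/5729001465 ≈ -1.7455e-10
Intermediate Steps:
j = 86924 (j = -2 + 86926 = 86924)
N = 14916 (N = -72008 + 86924 = 14916)
y = 207 (y = 2 + 205 = 207)
D(O) = (179 + O)*(207 + O) (D(O) = (O + 179)*(207 + O) = (179 + O)*(207 + O))
1/((-20174 + D(-248))*(94444 + (250769 - N))) = 1/((-20174 + (37053 + (-248)² + 386*(-248)))*(94444 + (250769 - 1*14916))) = 1/((-20174 + (37053 + 61504 - 95728))*(94444 + (250769 - 14916))) = 1/((-20174 + 2829)*(94444 + 235853)) = 1/(-17345*330297) = 1/(-5729001465) = -1/5729001465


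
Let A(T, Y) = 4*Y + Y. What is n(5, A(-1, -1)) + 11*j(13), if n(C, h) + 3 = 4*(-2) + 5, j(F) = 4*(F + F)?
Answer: 1138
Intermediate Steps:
j(F) = 8*F (j(F) = 4*(2*F) = 8*F)
A(T, Y) = 5*Y
n(C, h) = -6 (n(C, h) = -3 + (4*(-2) + 5) = -3 + (-8 + 5) = -3 - 3 = -6)
n(5, A(-1, -1)) + 11*j(13) = -6 + 11*(8*13) = -6 + 11*104 = -6 + 1144 = 1138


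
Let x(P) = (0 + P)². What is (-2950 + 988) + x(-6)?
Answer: -1926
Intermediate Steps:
x(P) = P²
(-2950 + 988) + x(-6) = (-2950 + 988) + (-6)² = -1962 + 36 = -1926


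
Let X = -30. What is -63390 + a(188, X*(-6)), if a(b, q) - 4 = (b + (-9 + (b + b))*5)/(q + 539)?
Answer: -45572511/719 ≈ -63383.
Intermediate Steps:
a(b, q) = 4 + (-45 + 11*b)/(539 + q) (a(b, q) = 4 + (b + (-9 + (b + b))*5)/(q + 539) = 4 + (b + (-9 + 2*b)*5)/(539 + q) = 4 + (b + (-45 + 10*b))/(539 + q) = 4 + (-45 + 11*b)/(539 + q))
-63390 + a(188, X*(-6)) = -63390 + (2111 + 4*(-30*(-6)) + 11*188)/(539 - 30*(-6)) = -63390 + (2111 + 4*180 + 2068)/(539 + 180) = -63390 + (2111 + 720 + 2068)/719 = -63390 + (1/719)*4899 = -63390 + 4899/719 = -45572511/719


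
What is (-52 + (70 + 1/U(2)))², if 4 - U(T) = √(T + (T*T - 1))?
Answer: 40809/121 + 404*√5/121 ≈ 344.73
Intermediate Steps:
U(T) = 4 - √(-1 + T + T²) (U(T) = 4 - √(T + (T*T - 1)) = 4 - √(T + (T² - 1)) = 4 - √(T + (-1 + T²)) = 4 - √(-1 + T + T²))
(-52 + (70 + 1/U(2)))² = (-52 + (70 + 1/(4 - √(-1 + 2 + 2²))))² = (-52 + (70 + 1/(4 - √(-1 + 2 + 4))))² = (-52 + (70 + 1/(4 - √5)))² = (18 + 1/(4 - √5))²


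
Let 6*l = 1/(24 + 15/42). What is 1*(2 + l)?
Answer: 2053/1023 ≈ 2.0068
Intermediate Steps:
l = 7/1023 (l = 1/(6*(24 + 15/42)) = 1/(6*(24 + 15*(1/42))) = 1/(6*(24 + 5/14)) = 1/(6*(341/14)) = (1/6)*(14/341) = 7/1023 ≈ 0.0068426)
1*(2 + l) = 1*(2 + 7/1023) = 1*(2053/1023) = 2053/1023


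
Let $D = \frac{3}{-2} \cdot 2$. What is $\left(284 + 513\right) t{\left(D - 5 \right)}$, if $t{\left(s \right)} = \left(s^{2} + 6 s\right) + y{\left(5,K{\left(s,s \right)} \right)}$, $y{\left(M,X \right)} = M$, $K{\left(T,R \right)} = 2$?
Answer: $16737$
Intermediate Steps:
$D = -3$ ($D = 3 \left(- \frac{1}{2}\right) 2 = \left(- \frac{3}{2}\right) 2 = -3$)
$t{\left(s \right)} = 5 + s^{2} + 6 s$ ($t{\left(s \right)} = \left(s^{2} + 6 s\right) + 5 = 5 + s^{2} + 6 s$)
$\left(284 + 513\right) t{\left(D - 5 \right)} = \left(284 + 513\right) \left(5 + \left(-3 - 5\right)^{2} + 6 \left(-3 - 5\right)\right) = 797 \left(5 + \left(-3 - 5\right)^{2} + 6 \left(-3 - 5\right)\right) = 797 \left(5 + \left(-8\right)^{2} + 6 \left(-8\right)\right) = 797 \left(5 + 64 - 48\right) = 797 \cdot 21 = 16737$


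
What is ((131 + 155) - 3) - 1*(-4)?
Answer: 287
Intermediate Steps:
((131 + 155) - 3) - 1*(-4) = (286 - 3) + 4 = 283 + 4 = 287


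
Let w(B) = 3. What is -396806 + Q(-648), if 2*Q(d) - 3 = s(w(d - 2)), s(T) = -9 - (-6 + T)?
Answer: -793615/2 ≈ -3.9681e+5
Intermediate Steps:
s(T) = -3 - T (s(T) = -9 + (6 - T) = -3 - T)
Q(d) = -3/2 (Q(d) = 3/2 + (-3 - 1*3)/2 = 3/2 + (-3 - 3)/2 = 3/2 + (1/2)*(-6) = 3/2 - 3 = -3/2)
-396806 + Q(-648) = -396806 - 3/2 = -793615/2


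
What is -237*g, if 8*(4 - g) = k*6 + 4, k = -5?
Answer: -6873/4 ≈ -1718.3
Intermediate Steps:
g = 29/4 (g = 4 - (-5*6 + 4)/8 = 4 - (-30 + 4)/8 = 4 - ⅛*(-26) = 4 + 13/4 = 29/4 ≈ 7.2500)
-237*g = -237*29/4 = -6873/4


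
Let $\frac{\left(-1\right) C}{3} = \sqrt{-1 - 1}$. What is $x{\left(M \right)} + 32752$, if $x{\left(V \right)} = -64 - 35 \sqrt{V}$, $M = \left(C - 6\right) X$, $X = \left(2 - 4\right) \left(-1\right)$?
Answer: $32688 - 35 \sqrt{-12 - 6 i \sqrt{2}} \approx 32647.0 + 127.87 i$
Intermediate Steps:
$X = 2$ ($X = \left(-2\right) \left(-1\right) = 2$)
$C = - 3 i \sqrt{2}$ ($C = - 3 \sqrt{-1 - 1} = - 3 \sqrt{-2} = - 3 i \sqrt{2} \approx - 4.2426 i$)
$M = -12 - 6 i \sqrt{2}$ ($M = \left(- 3 i \sqrt{2} - 6\right) 2 = \left(-6 - 3 i \sqrt{2}\right) 2 = -12 - 6 i \sqrt{2} \approx -12.0 - 8.4853 i$)
$x{\left(V \right)} = -64 - 35 \sqrt{V}$
$x{\left(M \right)} + 32752 = \left(-64 - 35 \sqrt{-12 - 6 i \sqrt{2}}\right) + 32752 = 32688 - 35 \sqrt{-12 - 6 i \sqrt{2}}$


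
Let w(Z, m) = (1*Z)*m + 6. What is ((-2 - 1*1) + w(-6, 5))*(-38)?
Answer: 1026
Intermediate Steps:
w(Z, m) = 6 + Z*m (w(Z, m) = Z*m + 6 = 6 + Z*m)
((-2 - 1*1) + w(-6, 5))*(-38) = ((-2 - 1*1) + (6 - 6*5))*(-38) = ((-2 - 1) + (6 - 30))*(-38) = (-3 - 24)*(-38) = -27*(-38) = 1026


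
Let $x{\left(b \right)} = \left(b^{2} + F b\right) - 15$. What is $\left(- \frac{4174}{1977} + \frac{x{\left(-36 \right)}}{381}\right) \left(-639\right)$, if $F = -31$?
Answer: $- \frac{223548825}{83693} \approx -2671.1$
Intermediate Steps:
$x{\left(b \right)} = -15 + b^{2} - 31 b$ ($x{\left(b \right)} = \left(b^{2} - 31 b\right) - 15 = -15 + b^{2} - 31 b$)
$\left(- \frac{4174}{1977} + \frac{x{\left(-36 \right)}}{381}\right) \left(-639\right) = \left(- \frac{4174}{1977} + \frac{-15 + \left(-36\right)^{2} - -1116}{381}\right) \left(-639\right) = \left(\left(-4174\right) \frac{1}{1977} + \left(-15 + 1296 + 1116\right) \frac{1}{381}\right) \left(-639\right) = \left(- \frac{4174}{1977} + 2397 \cdot \frac{1}{381}\right) \left(-639\right) = \left(- \frac{4174}{1977} + \frac{799}{127}\right) \left(-639\right) = \frac{1049525}{251079} \left(-639\right) = - \frac{223548825}{83693}$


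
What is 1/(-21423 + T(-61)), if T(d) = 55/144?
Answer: -144/3084857 ≈ -4.6680e-5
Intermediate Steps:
T(d) = 55/144 (T(d) = 55*(1/144) = 55/144)
1/(-21423 + T(-61)) = 1/(-21423 + 55/144) = 1/(-3084857/144) = -144/3084857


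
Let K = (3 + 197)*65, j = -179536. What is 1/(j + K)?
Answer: -1/166536 ≈ -6.0047e-6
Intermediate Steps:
K = 13000 (K = 200*65 = 13000)
1/(j + K) = 1/(-179536 + 13000) = 1/(-166536) = -1/166536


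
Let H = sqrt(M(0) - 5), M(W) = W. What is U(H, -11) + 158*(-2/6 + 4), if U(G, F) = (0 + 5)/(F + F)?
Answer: 38221/66 ≈ 579.11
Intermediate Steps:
H = I*sqrt(5) (H = sqrt(0 - 5) = sqrt(-5) = I*sqrt(5) ≈ 2.2361*I)
U(G, F) = 5/(2*F) (U(G, F) = 5/((2*F)) = 5*(1/(2*F)) = 5/(2*F))
U(H, -11) + 158*(-2/6 + 4) = (5/2)/(-11) + 158*(-2/6 + 4) = (5/2)*(-1/11) + 158*((1/6)*(-2) + 4) = -5/22 + 158*(-1/3 + 4) = -5/22 + 158*(11/3) = -5/22 + 1738/3 = 38221/66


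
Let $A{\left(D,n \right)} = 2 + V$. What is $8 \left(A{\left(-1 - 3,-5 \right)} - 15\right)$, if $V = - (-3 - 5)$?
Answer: $-40$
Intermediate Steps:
$V = 8$ ($V = \left(-1\right) \left(-8\right) = 8$)
$A{\left(D,n \right)} = 10$ ($A{\left(D,n \right)} = 2 + 8 = 10$)
$8 \left(A{\left(-1 - 3,-5 \right)} - 15\right) = 8 \left(10 - 15\right) = 8 \left(-5\right) = -40$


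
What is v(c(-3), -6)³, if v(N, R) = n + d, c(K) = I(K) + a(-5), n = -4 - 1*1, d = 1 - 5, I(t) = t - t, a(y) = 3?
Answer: -729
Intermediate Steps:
I(t) = 0
d = -4
n = -5 (n = -4 - 1 = -5)
c(K) = 3 (c(K) = 0 + 3 = 3)
v(N, R) = -9 (v(N, R) = -5 - 4 = -9)
v(c(-3), -6)³ = (-9)³ = -729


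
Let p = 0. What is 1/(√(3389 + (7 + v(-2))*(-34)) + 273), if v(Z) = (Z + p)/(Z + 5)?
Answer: 819/214066 - √28563/214066 ≈ 0.0030364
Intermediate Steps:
v(Z) = Z/(5 + Z) (v(Z) = (Z + 0)/(Z + 5) = Z/(5 + Z))
1/(√(3389 + (7 + v(-2))*(-34)) + 273) = 1/(√(3389 + (7 - 2/(5 - 2))*(-34)) + 273) = 1/(√(3389 + (7 - 2/3)*(-34)) + 273) = 1/(√(3389 + (7 - 2*⅓)*(-34)) + 273) = 1/(√(3389 + (7 - ⅔)*(-34)) + 273) = 1/(√(3389 + (19/3)*(-34)) + 273) = 1/(√(3389 - 646/3) + 273) = 1/(√(9521/3) + 273) = 1/(√28563/3 + 273) = 1/(273 + √28563/3)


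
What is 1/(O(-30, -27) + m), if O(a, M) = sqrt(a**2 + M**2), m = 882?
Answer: 98/86255 - sqrt(181)/258765 ≈ 0.0010842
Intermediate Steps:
O(a, M) = sqrt(M**2 + a**2)
1/(O(-30, -27) + m) = 1/(sqrt((-27)**2 + (-30)**2) + 882) = 1/(sqrt(729 + 900) + 882) = 1/(sqrt(1629) + 882) = 1/(3*sqrt(181) + 882) = 1/(882 + 3*sqrt(181))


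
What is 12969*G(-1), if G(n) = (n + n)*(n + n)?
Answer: 51876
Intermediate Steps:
G(n) = 4*n² (G(n) = (2*n)*(2*n) = 4*n²)
12969*G(-1) = 12969*(4*(-1)²) = 12969*(4*1) = 12969*4 = 51876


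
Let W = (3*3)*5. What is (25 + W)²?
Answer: 4900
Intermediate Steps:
W = 45 (W = 9*5 = 45)
(25 + W)² = (25 + 45)² = 70² = 4900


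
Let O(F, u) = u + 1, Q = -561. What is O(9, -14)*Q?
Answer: 7293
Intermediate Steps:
O(F, u) = 1 + u
O(9, -14)*Q = (1 - 14)*(-561) = -13*(-561) = 7293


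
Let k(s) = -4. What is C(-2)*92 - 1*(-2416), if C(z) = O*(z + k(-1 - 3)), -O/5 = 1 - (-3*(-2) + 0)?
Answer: -11384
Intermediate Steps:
O = 25 (O = -5*(1 - (-3*(-2) + 0)) = -5*(1 - (6 + 0)) = -5*(1 - 1*6) = -5*(1 - 6) = -5*(-5) = 25)
C(z) = -100 + 25*z (C(z) = 25*(z - 4) = 25*(-4 + z) = -100 + 25*z)
C(-2)*92 - 1*(-2416) = (-100 + 25*(-2))*92 - 1*(-2416) = (-100 - 50)*92 + 2416 = -150*92 + 2416 = -13800 + 2416 = -11384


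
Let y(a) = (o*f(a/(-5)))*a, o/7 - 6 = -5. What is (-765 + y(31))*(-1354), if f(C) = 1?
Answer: 741992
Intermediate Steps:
o = 7 (o = 42 + 7*(-5) = 42 - 35 = 7)
y(a) = 7*a (y(a) = (7*1)*a = 7*a)
(-765 + y(31))*(-1354) = (-765 + 7*31)*(-1354) = (-765 + 217)*(-1354) = -548*(-1354) = 741992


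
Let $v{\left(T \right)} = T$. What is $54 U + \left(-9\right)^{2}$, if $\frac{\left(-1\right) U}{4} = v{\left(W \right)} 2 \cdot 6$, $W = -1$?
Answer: $2673$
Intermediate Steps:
$U = 48$ ($U = - 4 \left(-1\right) 2 \cdot 6 = - 4 \left(\left(-2\right) 6\right) = \left(-4\right) \left(-12\right) = 48$)
$54 U + \left(-9\right)^{2} = 54 \cdot 48 + \left(-9\right)^{2} = 2592 + 81 = 2673$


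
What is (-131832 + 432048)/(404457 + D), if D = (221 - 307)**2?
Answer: 300216/411853 ≈ 0.72894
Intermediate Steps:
D = 7396 (D = (-86)**2 = 7396)
(-131832 + 432048)/(404457 + D) = (-131832 + 432048)/(404457 + 7396) = 300216/411853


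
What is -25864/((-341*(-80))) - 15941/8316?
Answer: -3692929/1288980 ≈ -2.8650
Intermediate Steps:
-25864/((-341*(-80))) - 15941/8316 = -25864/27280 - 15941*1/8316 = -25864*1/27280 - 15941/8316 = -3233/3410 - 15941/8316 = -3692929/1288980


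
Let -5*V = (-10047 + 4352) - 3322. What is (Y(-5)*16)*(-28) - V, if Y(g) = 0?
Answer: -9017/5 ≈ -1803.4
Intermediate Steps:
V = 9017/5 (V = -((-10047 + 4352) - 3322)/5 = -(-5695 - 3322)/5 = -⅕*(-9017) = 9017/5 ≈ 1803.4)
(Y(-5)*16)*(-28) - V = (0*16)*(-28) - 1*9017/5 = 0*(-28) - 9017/5 = 0 - 9017/5 = -9017/5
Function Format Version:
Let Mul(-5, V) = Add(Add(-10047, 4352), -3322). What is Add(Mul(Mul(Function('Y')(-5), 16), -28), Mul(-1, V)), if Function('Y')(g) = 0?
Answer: Rational(-9017, 5) ≈ -1803.4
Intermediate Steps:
V = Rational(9017, 5) (V = Mul(Rational(-1, 5), Add(Add(-10047, 4352), -3322)) = Mul(Rational(-1, 5), Add(-5695, -3322)) = Mul(Rational(-1, 5), -9017) = Rational(9017, 5) ≈ 1803.4)
Add(Mul(Mul(Function('Y')(-5), 16), -28), Mul(-1, V)) = Add(Mul(Mul(0, 16), -28), Mul(-1, Rational(9017, 5))) = Add(Mul(0, -28), Rational(-9017, 5)) = Add(0, Rational(-9017, 5)) = Rational(-9017, 5)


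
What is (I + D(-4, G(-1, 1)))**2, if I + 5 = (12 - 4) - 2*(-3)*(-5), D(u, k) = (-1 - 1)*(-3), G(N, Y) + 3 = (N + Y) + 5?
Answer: 441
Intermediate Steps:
G(N, Y) = 2 + N + Y (G(N, Y) = -3 + ((N + Y) + 5) = -3 + (5 + N + Y) = 2 + N + Y)
D(u, k) = 6 (D(u, k) = -2*(-3) = 6)
I = -27 (I = -5 + ((12 - 4) - 2*(-3)*(-5)) = -5 + (8 + 6*(-5)) = -5 + (8 - 30) = -5 - 22 = -27)
(I + D(-4, G(-1, 1)))**2 = (-27 + 6)**2 = (-21)**2 = 441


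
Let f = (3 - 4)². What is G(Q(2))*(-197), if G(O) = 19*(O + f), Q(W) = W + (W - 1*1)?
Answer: -14972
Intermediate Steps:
f = 1 (f = (-1)² = 1)
Q(W) = -1 + 2*W (Q(W) = W + (W - 1) = W + (-1 + W) = -1 + 2*W)
G(O) = 19 + 19*O (G(O) = 19*(O + 1) = 19*(1 + O) = 19 + 19*O)
G(Q(2))*(-197) = (19 + 19*(-1 + 2*2))*(-197) = (19 + 19*(-1 + 4))*(-197) = (19 + 19*3)*(-197) = (19 + 57)*(-197) = 76*(-197) = -14972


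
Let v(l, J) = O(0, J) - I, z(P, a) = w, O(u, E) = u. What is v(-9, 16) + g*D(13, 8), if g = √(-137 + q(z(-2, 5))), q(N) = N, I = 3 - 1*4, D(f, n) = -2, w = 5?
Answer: 1 - 4*I*√33 ≈ 1.0 - 22.978*I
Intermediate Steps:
z(P, a) = 5
I = -1 (I = 3 - 4 = -1)
v(l, J) = 1 (v(l, J) = 0 - 1*(-1) = 0 + 1 = 1)
g = 2*I*√33 (g = √(-137 + 5) = √(-132) = 2*I*√33 ≈ 11.489*I)
v(-9, 16) + g*D(13, 8) = 1 + (2*I*√33)*(-2) = 1 - 4*I*√33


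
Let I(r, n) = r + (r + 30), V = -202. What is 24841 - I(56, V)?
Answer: 24699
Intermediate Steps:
I(r, n) = 30 + 2*r (I(r, n) = r + (30 + r) = 30 + 2*r)
24841 - I(56, V) = 24841 - (30 + 2*56) = 24841 - (30 + 112) = 24841 - 1*142 = 24841 - 142 = 24699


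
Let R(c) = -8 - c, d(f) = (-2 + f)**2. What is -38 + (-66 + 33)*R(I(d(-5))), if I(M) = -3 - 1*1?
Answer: 94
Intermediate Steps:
I(M) = -4 (I(M) = -3 - 1 = -4)
-38 + (-66 + 33)*R(I(d(-5))) = -38 + (-66 + 33)*(-8 - 1*(-4)) = -38 - 33*(-8 + 4) = -38 - 33*(-4) = -38 + 132 = 94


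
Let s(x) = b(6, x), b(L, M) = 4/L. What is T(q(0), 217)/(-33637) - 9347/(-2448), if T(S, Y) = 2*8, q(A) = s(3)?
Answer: 314365871/82343376 ≈ 3.8177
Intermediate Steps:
s(x) = ⅔ (s(x) = 4/6 = 4*(⅙) = ⅔)
q(A) = ⅔
T(S, Y) = 16
T(q(0), 217)/(-33637) - 9347/(-2448) = 16/(-33637) - 9347/(-2448) = 16*(-1/33637) - 9347*(-1/2448) = -16/33637 + 9347/2448 = 314365871/82343376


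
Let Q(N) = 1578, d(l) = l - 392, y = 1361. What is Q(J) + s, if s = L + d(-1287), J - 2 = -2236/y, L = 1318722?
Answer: 1318621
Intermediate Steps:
d(l) = -392 + l
J = 486/1361 (J = 2 - 2236/1361 = 486/1361 ≈ 0.35709)
s = 1317043 (s = 1318722 + (-392 - 1287) = 1318722 - 1679 = 1317043)
Q(J) + s = 1578 + 1317043 = 1318621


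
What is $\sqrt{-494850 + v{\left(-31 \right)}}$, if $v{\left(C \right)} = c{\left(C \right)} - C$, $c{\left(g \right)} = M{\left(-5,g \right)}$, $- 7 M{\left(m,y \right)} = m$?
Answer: $\frac{4 i \sqrt{1515381}}{7} \approx 703.43 i$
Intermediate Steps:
$M{\left(m,y \right)} = - \frac{m}{7}$
$c{\left(g \right)} = \frac{5}{7}$ ($c{\left(g \right)} = \left(- \frac{1}{7}\right) \left(-5\right) = \frac{5}{7}$)
$v{\left(C \right)} = \frac{5}{7} - C$
$\sqrt{-494850 + v{\left(-31 \right)}} = \sqrt{-494850 + \left(\frac{5}{7} - -31\right)} = \sqrt{-494850 + \left(\frac{5}{7} + 31\right)} = \sqrt{-494850 + \frac{222}{7}} = \sqrt{- \frac{3463728}{7}} = \frac{4 i \sqrt{1515381}}{7}$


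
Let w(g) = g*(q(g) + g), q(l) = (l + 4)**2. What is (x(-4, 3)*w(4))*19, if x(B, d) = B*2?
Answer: -41344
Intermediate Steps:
x(B, d) = 2*B
q(l) = (4 + l)**2
w(g) = g*(g + (4 + g)**2) (w(g) = g*((4 + g)**2 + g) = g*(g + (4 + g)**2))
(x(-4, 3)*w(4))*19 = ((2*(-4))*(4*(4 + (4 + 4)**2)))*19 = -32*(4 + 8**2)*19 = -32*(4 + 64)*19 = -32*68*19 = -8*272*19 = -2176*19 = -41344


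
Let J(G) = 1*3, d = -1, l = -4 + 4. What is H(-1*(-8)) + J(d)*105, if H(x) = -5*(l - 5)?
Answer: 340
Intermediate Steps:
l = 0
J(G) = 3
H(x) = 25 (H(x) = -5*(0 - 5) = -5*(-5) = 25)
H(-1*(-8)) + J(d)*105 = 25 + 3*105 = 25 + 315 = 340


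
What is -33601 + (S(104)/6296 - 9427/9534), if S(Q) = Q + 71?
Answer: -1008496730203/30013032 ≈ -33602.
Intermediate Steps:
S(Q) = 71 + Q
-33601 + (S(104)/6296 - 9427/9534) = -33601 + ((71 + 104)/6296 - 9427/9534) = -33601 + (175*(1/6296) - 9427*1/9534) = -33601 + (175/6296 - 9427/9534) = -33601 - 28841971/30013032 = -1008496730203/30013032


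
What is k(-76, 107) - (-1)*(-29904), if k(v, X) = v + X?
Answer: -29873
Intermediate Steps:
k(v, X) = X + v
k(-76, 107) - (-1)*(-29904) = (107 - 76) - (-1)*(-29904) = 31 - 1*29904 = 31 - 29904 = -29873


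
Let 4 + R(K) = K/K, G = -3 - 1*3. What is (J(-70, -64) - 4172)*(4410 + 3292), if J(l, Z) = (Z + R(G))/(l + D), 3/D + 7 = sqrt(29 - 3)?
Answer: -3715278059402/115649 - 1548102*sqrt(26)/115649 ≈ -3.2126e+7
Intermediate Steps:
G = -6 (G = -3 - 3 = -6)
R(K) = -3 (R(K) = -4 + K/K = -4 + 1 = -3)
D = 3/(-7 + sqrt(26)) (D = 3/(-7 + sqrt(29 - 3)) = 3/(-7 + sqrt(26)) ≈ -1.5781)
J(l, Z) = (-3 + Z)/(-21/23 + l - 3*sqrt(26)/23) (J(l, Z) = (Z - 3)/(l + (-21/23 - 3*sqrt(26)/23)) = (-3 + Z)/(-21/23 + l - 3*sqrt(26)/23))
(J(-70, -64) - 4172)*(4410 + 3292) = (23*(3 - 1*(-64))/(21 - 23*(-70) + 3*sqrt(26)) - 4172)*(4410 + 3292) = (23*(3 + 64)/(21 + 1610 + 3*sqrt(26)) - 4172)*7702 = (23*67/(1631 + 3*sqrt(26)) - 4172)*7702 = (1541/(1631 + 3*sqrt(26)) - 4172)*7702 = (-4172 + 1541/(1631 + 3*sqrt(26)))*7702 = -32132744 + 11868782/(1631 + 3*sqrt(26))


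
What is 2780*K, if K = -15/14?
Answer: -20850/7 ≈ -2978.6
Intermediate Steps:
K = -15/14 (K = -15*1/14 = -15/14 ≈ -1.0714)
2780*K = 2780*(-15/14) = -20850/7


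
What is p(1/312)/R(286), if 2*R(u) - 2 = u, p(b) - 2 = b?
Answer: 625/44928 ≈ 0.013911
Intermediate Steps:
p(b) = 2 + b
R(u) = 1 + u/2
p(1/312)/R(286) = (2 + 1/312)/(1 + (1/2)*286) = (2 + 1/312)/(1 + 143) = (625/312)/144 = (625/312)*(1/144) = 625/44928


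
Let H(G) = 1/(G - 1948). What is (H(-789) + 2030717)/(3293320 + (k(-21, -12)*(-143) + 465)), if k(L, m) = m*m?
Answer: 5558072428/8958729241 ≈ 0.62041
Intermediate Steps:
k(L, m) = m²
H(G) = 1/(-1948 + G)
(H(-789) + 2030717)/(3293320 + (k(-21, -12)*(-143) + 465)) = (1/(-1948 - 789) + 2030717)/(3293320 + ((-12)²*(-143) + 465)) = (1/(-2737) + 2030717)/(3293320 + (144*(-143) + 465)) = (-1/2737 + 2030717)/(3293320 + (-20592 + 465)) = 5558072428/(2737*(3293320 - 20127)) = (5558072428/2737)/3273193 = (5558072428/2737)*(1/3273193) = 5558072428/8958729241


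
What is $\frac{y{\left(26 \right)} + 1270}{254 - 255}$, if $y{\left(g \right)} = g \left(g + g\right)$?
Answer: $-2622$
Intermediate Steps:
$y{\left(g \right)} = 2 g^{2}$ ($y{\left(g \right)} = g 2 g = 2 g^{2}$)
$\frac{y{\left(26 \right)} + 1270}{254 - 255} = \frac{2 \cdot 26^{2} + 1270}{254 - 255} = \frac{2 \cdot 676 + 1270}{-1} = - (1352 + 1270) = \left(-1\right) 2622 = -2622$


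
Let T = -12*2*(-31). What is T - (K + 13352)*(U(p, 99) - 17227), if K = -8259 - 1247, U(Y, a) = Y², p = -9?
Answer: 65944260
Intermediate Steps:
K = -9506
T = 744 (T = -24*(-31) = 744)
T - (K + 13352)*(U(p, 99) - 17227) = 744 - (-9506 + 13352)*((-9)² - 17227) = 744 - 3846*(81 - 17227) = 744 - 3846*(-17146) = 744 - 1*(-65943516) = 744 + 65943516 = 65944260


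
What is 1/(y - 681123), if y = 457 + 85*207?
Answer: -1/663071 ≈ -1.5081e-6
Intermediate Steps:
y = 18052 (y = 457 + 17595 = 18052)
1/(y - 681123) = 1/(18052 - 681123) = 1/(-663071) = -1/663071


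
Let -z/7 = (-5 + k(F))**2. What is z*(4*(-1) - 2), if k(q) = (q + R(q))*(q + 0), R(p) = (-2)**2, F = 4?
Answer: 30618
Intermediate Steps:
R(p) = 4
k(q) = q*(4 + q) (k(q) = (q + 4)*(q + 0) = (4 + q)*q = q*(4 + q))
z = -5103 (z = -7*(-5 + 4*(4 + 4))**2 = -7*(-5 + 4*8)**2 = -7*(-5 + 32)**2 = -7*27**2 = -7*729 = -5103)
z*(4*(-1) - 2) = -5103*(4*(-1) - 2) = -5103*(-4 - 2) = -5103*(-6) = 30618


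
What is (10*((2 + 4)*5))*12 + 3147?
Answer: 6747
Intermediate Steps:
(10*((2 + 4)*5))*12 + 3147 = (10*(6*5))*12 + 3147 = (10*30)*12 + 3147 = 300*12 + 3147 = 3600 + 3147 = 6747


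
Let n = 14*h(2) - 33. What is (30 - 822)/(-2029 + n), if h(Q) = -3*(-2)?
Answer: 396/989 ≈ 0.40040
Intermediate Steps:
h(Q) = 6
n = 51 (n = 14*6 - 33 = 84 - 33 = 51)
(30 - 822)/(-2029 + n) = (30 - 822)/(-2029 + 51) = -792/(-1978) = -792*(-1/1978) = 396/989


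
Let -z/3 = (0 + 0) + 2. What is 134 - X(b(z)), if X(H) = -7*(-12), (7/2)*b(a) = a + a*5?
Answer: 50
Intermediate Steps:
z = -6 (z = -3*((0 + 0) + 2) = -3*(0 + 2) = -3*2 = -6)
b(a) = 12*a/7 (b(a) = 2*(a + a*5)/7 = 2*(a + 5*a)/7 = 2*(6*a)/7 = 12*a/7)
X(H) = 84
134 - X(b(z)) = 134 - 1*84 = 134 - 84 = 50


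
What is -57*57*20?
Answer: -64980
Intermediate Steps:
-57*57*20 = -3249*20 = -64980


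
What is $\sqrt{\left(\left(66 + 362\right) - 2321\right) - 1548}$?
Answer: $i \sqrt{3441} \approx 58.66 i$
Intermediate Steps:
$\sqrt{\left(\left(66 + 362\right) - 2321\right) - 1548} = \sqrt{\left(428 - 2321\right) - 1548} = \sqrt{-1893 - 1548} = \sqrt{-3441} = i \sqrt{3441}$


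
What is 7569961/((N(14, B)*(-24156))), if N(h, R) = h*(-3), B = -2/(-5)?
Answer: 1081423/144936 ≈ 7.4614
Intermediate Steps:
B = 2/5 (B = -2*(-1/5) = 2/5 ≈ 0.40000)
N(h, R) = -3*h
7569961/((N(14, B)*(-24156))) = 7569961/((-3*14*(-24156))) = 7569961/((-42*(-24156))) = 7569961/1014552 = 7569961*(1/1014552) = 1081423/144936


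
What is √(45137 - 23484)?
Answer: √21653 ≈ 147.15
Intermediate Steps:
√(45137 - 23484) = √21653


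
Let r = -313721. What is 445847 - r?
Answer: 759568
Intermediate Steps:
445847 - r = 445847 - 1*(-313721) = 445847 + 313721 = 759568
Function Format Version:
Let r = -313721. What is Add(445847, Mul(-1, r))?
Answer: 759568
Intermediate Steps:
Add(445847, Mul(-1, r)) = Add(445847, Mul(-1, -313721)) = Add(445847, 313721) = 759568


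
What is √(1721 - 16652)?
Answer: 3*I*√1659 ≈ 122.19*I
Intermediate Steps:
√(1721 - 16652) = √(-14931) = 3*I*√1659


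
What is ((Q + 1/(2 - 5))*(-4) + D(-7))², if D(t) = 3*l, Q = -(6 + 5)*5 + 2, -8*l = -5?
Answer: 26677225/576 ≈ 46315.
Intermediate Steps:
l = 5/8 (l = -⅛*(-5) = 5/8 ≈ 0.62500)
Q = -53 (Q = -1*11*5 + 2 = -11*5 + 2 = -55 + 2 = -53)
D(t) = 15/8 (D(t) = 3*(5/8) = 15/8)
((Q + 1/(2 - 5))*(-4) + D(-7))² = ((-53 + 1/(2 - 5))*(-4) + 15/8)² = ((-53 + 1/(-3))*(-4) + 15/8)² = ((-53 - ⅓)*(-4) + 15/8)² = (-160/3*(-4) + 15/8)² = (640/3 + 15/8)² = (5165/24)² = 26677225/576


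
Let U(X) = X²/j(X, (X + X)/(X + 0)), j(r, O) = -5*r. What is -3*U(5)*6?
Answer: 18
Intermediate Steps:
U(X) = -X/5 (U(X) = X²/((-5*X)) = X²*(-1/(5*X)) = -X/5)
-3*U(5)*6 = -(-3)*5/5*6 = -3*(-1)*6 = 3*6 = 18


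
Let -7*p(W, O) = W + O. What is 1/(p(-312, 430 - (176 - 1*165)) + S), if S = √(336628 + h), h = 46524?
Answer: 749/18762999 + 196*√23947/18762999 ≈ 0.0016564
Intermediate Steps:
p(W, O) = -O/7 - W/7 (p(W, O) = -(W + O)/7 = -(O + W)/7 = -O/7 - W/7)
S = 4*√23947 (S = √(336628 + 46524) = √383152 = 4*√23947 ≈ 618.99)
1/(p(-312, 430 - (176 - 1*165)) + S) = 1/((-(430 - (176 - 1*165))/7 - ⅐*(-312)) + 4*√23947) = 1/((-(430 - (176 - 165))/7 + 312/7) + 4*√23947) = 1/((-(430 - 1*11)/7 + 312/7) + 4*√23947) = 1/((-(430 - 11)/7 + 312/7) + 4*√23947) = 1/((-⅐*419 + 312/7) + 4*√23947) = 1/((-419/7 + 312/7) + 4*√23947) = 1/(-107/7 + 4*√23947)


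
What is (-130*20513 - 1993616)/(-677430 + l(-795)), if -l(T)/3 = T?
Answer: 665758/96435 ≈ 6.9037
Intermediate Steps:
l(T) = -3*T
(-130*20513 - 1993616)/(-677430 + l(-795)) = (-130*20513 - 1993616)/(-677430 - 3*(-795)) = (-2666690 - 1993616)/(-677430 + 2385) = -4660306/(-675045) = -4660306*(-1/675045) = 665758/96435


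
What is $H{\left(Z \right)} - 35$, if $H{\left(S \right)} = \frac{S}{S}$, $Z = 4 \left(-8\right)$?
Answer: $-34$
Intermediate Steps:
$Z = -32$
$H{\left(S \right)} = 1$
$H{\left(Z \right)} - 35 = 1 - 35 = -34$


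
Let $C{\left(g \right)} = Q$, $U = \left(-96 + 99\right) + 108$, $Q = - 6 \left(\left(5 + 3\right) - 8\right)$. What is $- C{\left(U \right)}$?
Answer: $0$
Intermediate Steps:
$Q = 0$ ($Q = - 6 \left(8 - 8\right) = \left(-6\right) 0 = 0$)
$U = 111$ ($U = 3 + 108 = 111$)
$C{\left(g \right)} = 0$
$- C{\left(U \right)} = \left(-1\right) 0 = 0$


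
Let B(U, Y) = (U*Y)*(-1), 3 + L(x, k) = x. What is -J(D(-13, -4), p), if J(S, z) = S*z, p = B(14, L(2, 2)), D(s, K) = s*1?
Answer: 182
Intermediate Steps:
D(s, K) = s
L(x, k) = -3 + x
B(U, Y) = -U*Y
p = 14 (p = -1*14*(-3 + 2) = -1*14*(-1) = 14)
-J(D(-13, -4), p) = -(-13)*14 = -1*(-182) = 182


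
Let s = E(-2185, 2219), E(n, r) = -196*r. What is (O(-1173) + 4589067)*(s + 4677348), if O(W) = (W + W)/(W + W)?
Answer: 19468772220832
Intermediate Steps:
s = -434924 (s = -196*2219 = -434924)
O(W) = 1 (O(W) = (2*W)/((2*W)) = (2*W)*(1/(2*W)) = 1)
(O(-1173) + 4589067)*(s + 4677348) = (1 + 4589067)*(-434924 + 4677348) = 4589068*4242424 = 19468772220832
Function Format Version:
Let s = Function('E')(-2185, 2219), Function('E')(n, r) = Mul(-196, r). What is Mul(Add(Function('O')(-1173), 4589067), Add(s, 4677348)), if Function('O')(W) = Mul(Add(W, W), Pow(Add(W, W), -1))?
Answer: 19468772220832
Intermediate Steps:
s = -434924 (s = Mul(-196, 2219) = -434924)
Function('O')(W) = 1 (Function('O')(W) = Mul(Mul(2, W), Pow(Mul(2, W), -1)) = Mul(Mul(2, W), Mul(Rational(1, 2), Pow(W, -1))) = 1)
Mul(Add(Function('O')(-1173), 4589067), Add(s, 4677348)) = Mul(Add(1, 4589067), Add(-434924, 4677348)) = Mul(4589068, 4242424) = 19468772220832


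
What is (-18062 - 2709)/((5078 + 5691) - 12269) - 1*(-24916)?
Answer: 37394771/1500 ≈ 24930.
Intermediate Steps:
(-18062 - 2709)/((5078 + 5691) - 12269) - 1*(-24916) = -20771/(10769 - 12269) + 24916 = -20771/(-1500) + 24916 = -20771*(-1/1500) + 24916 = 20771/1500 + 24916 = 37394771/1500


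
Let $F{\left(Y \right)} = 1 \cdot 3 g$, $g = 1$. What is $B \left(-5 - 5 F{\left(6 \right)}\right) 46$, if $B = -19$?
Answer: $17480$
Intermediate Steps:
$F{\left(Y \right)} = 3$ ($F{\left(Y \right)} = 1 \cdot 3 \cdot 1 = 3 \cdot 1 = 3$)
$B \left(-5 - 5 F{\left(6 \right)}\right) 46 = - 19 \left(-5 - 15\right) 46 = \left(-19\right) \left(-20\right) 46 = 380 \cdot 46 = 17480$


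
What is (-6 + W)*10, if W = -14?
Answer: -200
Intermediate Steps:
(-6 + W)*10 = (-6 - 14)*10 = -20*10 = -200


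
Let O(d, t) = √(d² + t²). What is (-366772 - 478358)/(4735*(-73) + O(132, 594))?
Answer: 58424682030/23895401753 + 11155716*√85/23895401753 ≈ 2.4493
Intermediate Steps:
(-366772 - 478358)/(4735*(-73) + O(132, 594)) = (-366772 - 478358)/(4735*(-73) + √(132² + 594²)) = -845130/(-345655 + √(17424 + 352836)) = -845130/(-345655 + √370260) = -845130/(-345655 + 66*√85)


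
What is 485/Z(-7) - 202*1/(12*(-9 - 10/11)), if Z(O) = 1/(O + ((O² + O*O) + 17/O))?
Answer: 196665577/4578 ≈ 42959.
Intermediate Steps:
Z(O) = 1/(O + 2*O² + 17/O) (Z(O) = 1/(O + ((O² + O²) + 17/O)) = 1/(O + (2*O² + 17/O)) = 1/(O + 2*O² + 17/O))
485/Z(-7) - 202*1/(12*(-9 - 10/11)) = 485/((-7/(17 + (-7)² + 2*(-7)³))) - 202*1/(12*(-9 - 10/11)) = 485/((-7/(17 + 49 + 2*(-343)))) - 202*1/(12*(-9 - 10*1/11)) = 485/((-7/(17 + 49 - 686))) - 202*1/(12*(-9 - 10/11)) = 485/((-7/(-620))) - 202/((-109/11*12)) = 485/((-7*(-1/620))) - 202/(-1308/11) = 485/(7/620) - 202*(-11/1308) = 485*(620/7) + 1111/654 = 300700/7 + 1111/654 = 196665577/4578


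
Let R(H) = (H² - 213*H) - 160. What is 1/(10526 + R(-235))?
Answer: 1/115646 ≈ 8.6471e-6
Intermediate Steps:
R(H) = -160 + H² - 213*H
1/(10526 + R(-235)) = 1/(10526 + (-160 + (-235)² - 213*(-235))) = 1/(10526 + (-160 + 55225 + 50055)) = 1/(10526 + 105120) = 1/115646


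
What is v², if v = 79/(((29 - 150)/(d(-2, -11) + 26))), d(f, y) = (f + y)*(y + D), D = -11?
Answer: 607523904/14641 ≈ 41495.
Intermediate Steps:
d(f, y) = (-11 + y)*(f + y) (d(f, y) = (f + y)*(y - 11) = (f + y)*(-11 + y) = (-11 + y)*(f + y))
v = -24648/121 (v = 79/(((29 - 150)/(((-11)² - 11*(-2) - 11*(-11) - 2*(-11)) + 26))) = 79/((-121/((121 + 22 + 121 + 22) + 26))) = 79/((-121/(286 + 26))) = 79/((-121/312)) = 79/((-121*1/312)) = 79/(-121/312) = 79*(-312/121) = -24648/121 ≈ -203.70)
v² = (-24648/121)² = 607523904/14641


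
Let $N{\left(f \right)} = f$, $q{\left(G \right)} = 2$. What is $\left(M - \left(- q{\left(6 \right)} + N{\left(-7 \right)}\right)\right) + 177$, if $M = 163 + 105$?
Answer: $454$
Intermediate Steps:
$M = 268$
$\left(M - \left(- q{\left(6 \right)} + N{\left(-7 \right)}\right)\right) + 177 = \left(268 + \left(2 - -7\right)\right) + 177 = \left(268 + \left(2 + 7\right)\right) + 177 = \left(268 + 9\right) + 177 = 277 + 177 = 454$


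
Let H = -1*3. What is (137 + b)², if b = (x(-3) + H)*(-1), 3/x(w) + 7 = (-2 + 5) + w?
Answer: 966289/49 ≈ 19720.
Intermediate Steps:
H = -3
x(w) = 3/(-4 + w) (x(w) = 3/(-7 + ((-2 + 5) + w)) = 3/(-7 + (3 + w)) = 3/(-4 + w))
b = 24/7 (b = (3/(-4 - 3) - 3)*(-1) = (3/(-7) - 3)*(-1) = (3*(-⅐) - 3)*(-1) = (-3/7 - 3)*(-1) = -24/7*(-1) = 24/7 ≈ 3.4286)
(137 + b)² = (137 + 24/7)² = (983/7)² = 966289/49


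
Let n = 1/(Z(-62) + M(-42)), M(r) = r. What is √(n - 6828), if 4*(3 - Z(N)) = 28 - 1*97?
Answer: 2*I*√12920370/87 ≈ 82.632*I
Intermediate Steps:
Z(N) = 81/4 (Z(N) = 3 - (28 - 1*97)/4 = 3 - (28 - 97)/4 = 3 - ¼*(-69) = 3 + 69/4 = 81/4)
n = -4/87 (n = 1/(81/4 - 42) = 1/(-87/4) = -4/87 ≈ -0.045977)
√(n - 6828) = √(-4/87 - 6828) = √(-594040/87) = 2*I*√12920370/87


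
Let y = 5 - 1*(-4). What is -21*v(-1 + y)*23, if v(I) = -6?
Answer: 2898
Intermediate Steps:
y = 9 (y = 5 + 4 = 9)
-21*v(-1 + y)*23 = -21*(-6)*23 = 126*23 = 2898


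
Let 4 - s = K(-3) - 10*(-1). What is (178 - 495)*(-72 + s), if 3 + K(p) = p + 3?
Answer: 23775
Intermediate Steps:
K(p) = p (K(p) = -3 + (p + 3) = -3 + (3 + p) = p)
s = -3 (s = 4 - (-3 - 10*(-1)) = 4 - (-3 + 10) = 4 - 1*7 = 4 - 7 = -3)
(178 - 495)*(-72 + s) = (178 - 495)*(-72 - 3) = -317*(-75) = 23775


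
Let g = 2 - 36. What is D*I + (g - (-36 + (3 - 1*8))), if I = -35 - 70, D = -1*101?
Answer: 10612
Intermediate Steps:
D = -101
I = -105
g = -34
D*I + (g - (-36 + (3 - 1*8))) = -101*(-105) + (-34 - (-36 + (3 - 1*8))) = 10605 + (-34 - (-36 + (3 - 8))) = 10605 + (-34 - (-36 - 5)) = 10605 + (-34 - 1*(-41)) = 10605 + (-34 + 41) = 10605 + 7 = 10612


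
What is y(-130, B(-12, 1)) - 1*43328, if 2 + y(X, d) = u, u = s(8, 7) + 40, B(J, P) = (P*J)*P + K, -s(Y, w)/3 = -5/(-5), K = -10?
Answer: -43293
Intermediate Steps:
s(Y, w) = -3 (s(Y, w) = -(-15)/(-5) = -(-15)*(-1)/5 = -3*1 = -3)
B(J, P) = -10 + J*P² (B(J, P) = (P*J)*P - 10 = (J*P)*P - 10 = J*P² - 10 = -10 + J*P²)
u = 37 (u = -3 + 40 = 37)
y(X, d) = 35 (y(X, d) = -2 + 37 = 35)
y(-130, B(-12, 1)) - 1*43328 = 35 - 1*43328 = 35 - 43328 = -43293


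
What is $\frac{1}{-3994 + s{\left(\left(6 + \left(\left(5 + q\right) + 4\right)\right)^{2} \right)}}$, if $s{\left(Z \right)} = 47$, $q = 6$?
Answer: $- \frac{1}{3947} \approx -0.00025336$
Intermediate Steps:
$\frac{1}{-3994 + s{\left(\left(6 + \left(\left(5 + q\right) + 4\right)\right)^{2} \right)}} = \frac{1}{-3994 + 47} = \frac{1}{-3947} = - \frac{1}{3947}$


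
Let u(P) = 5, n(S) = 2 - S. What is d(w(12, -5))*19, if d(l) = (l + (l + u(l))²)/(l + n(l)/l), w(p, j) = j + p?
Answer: 20083/44 ≈ 456.43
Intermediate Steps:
d(l) = (l + (5 + l)²)/(l + (2 - l)/l) (d(l) = (l + (l + 5)²)/(l + (2 - l)/l) = (l + (5 + l)²)/(l + (2 - l)/l))
d(w(12, -5))*19 = ((-5 + 12)*((-5 + 12) + (5 + (-5 + 12))²)/(2 + (-5 + 12)² - (-5 + 12)))*19 = (7*(7 + (5 + 7)²)/(2 + 7² - 1*7))*19 = (7*(7 + 12²)/(2 + 49 - 7))*19 = (7*(7 + 144)/44)*19 = (7*(1/44)*151)*19 = (1057/44)*19 = 20083/44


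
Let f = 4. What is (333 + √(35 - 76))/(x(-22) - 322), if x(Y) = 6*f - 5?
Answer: -111/101 - I*√41/303 ≈ -1.099 - 0.021132*I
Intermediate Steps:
x(Y) = 19 (x(Y) = 6*4 - 5 = 24 - 5 = 19)
(333 + √(35 - 76))/(x(-22) - 322) = (333 + √(35 - 76))/(19 - 322) = (333 + √(-41))/(-303) = (333 + I*√41)*(-1/303) = -111/101 - I*√41/303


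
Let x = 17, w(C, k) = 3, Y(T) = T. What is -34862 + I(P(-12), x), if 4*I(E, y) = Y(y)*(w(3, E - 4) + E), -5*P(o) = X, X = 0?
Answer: -139397/4 ≈ -34849.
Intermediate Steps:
P(o) = 0 (P(o) = -1/5*0 = 0)
I(E, y) = y*(3 + E)/4 (I(E, y) = (y*(3 + E))/4 = y*(3 + E)/4)
-34862 + I(P(-12), x) = -34862 + (1/4)*17*(3 + 0) = -34862 + (1/4)*17*3 = -34862 + 51/4 = -139397/4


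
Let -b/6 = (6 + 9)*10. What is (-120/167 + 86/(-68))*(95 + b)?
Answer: 9065105/5678 ≈ 1596.5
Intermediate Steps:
b = -900 (b = -6*(6 + 9)*10 = -90*10 = -6*150 = -900)
(-120/167 + 86/(-68))*(95 + b) = (-120/167 + 86/(-68))*(95 - 900) = (-120*1/167 + 86*(-1/68))*(-805) = (-120/167 - 43/34)*(-805) = -11261/5678*(-805) = 9065105/5678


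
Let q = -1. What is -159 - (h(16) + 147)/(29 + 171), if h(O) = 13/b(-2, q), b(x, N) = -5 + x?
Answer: -27952/175 ≈ -159.73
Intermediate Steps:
h(O) = -13/7 (h(O) = 13/(-5 - 2) = 13/(-7) = 13*(-⅐) = -13/7)
-159 - (h(16) + 147)/(29 + 171) = -159 - (-13/7 + 147)/(29 + 171) = -159 - 1016/(7*200) = -159 - 1*127/175 = -159 - 127/175 = -27952/175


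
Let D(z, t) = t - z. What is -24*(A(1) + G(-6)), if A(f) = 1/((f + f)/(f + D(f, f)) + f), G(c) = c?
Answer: 136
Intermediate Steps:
A(f) = 1/(2 + f) (A(f) = 1/((f + f)/(f + (f - f)) + f) = 1/((2*f)/(f + 0) + f) = 1/((2*f)/f + f) = 1/(2 + f))
-24*(A(1) + G(-6)) = -24*(1/(2 + 1) - 6) = -24*(1/3 - 6) = -24*(⅓ - 6) = -24*(-17/3) = 136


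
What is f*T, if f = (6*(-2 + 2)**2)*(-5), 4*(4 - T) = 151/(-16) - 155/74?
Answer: 0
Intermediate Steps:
T = 16299/2368 (T = 4 - (151/(-16) - 155/74)/4 = 4 - (151*(-1/16) - 155*1/74)/4 = 4 - (-151/16 - 155/74)/4 = 4 - 1/4*(-6827/592) = 4 + 6827/2368 = 16299/2368 ≈ 6.8830)
f = 0 (f = (6*0**2)*(-5) = (6*0)*(-5) = 0*(-5) = 0)
f*T = 0*(16299/2368) = 0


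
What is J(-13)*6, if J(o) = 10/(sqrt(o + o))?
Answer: -30*I*sqrt(26)/13 ≈ -11.767*I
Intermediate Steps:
J(o) = 5*sqrt(2)/sqrt(o) (J(o) = 10/(sqrt(2*o)) = 10/((sqrt(2)*sqrt(o))) = 10*(sqrt(2)/(2*sqrt(o))) = 5*sqrt(2)/sqrt(o))
J(-13)*6 = (5*sqrt(2)/sqrt(-13))*6 = (5*sqrt(2)*(-I*sqrt(13)/13))*6 = -5*I*sqrt(26)/13*6 = -30*I*sqrt(26)/13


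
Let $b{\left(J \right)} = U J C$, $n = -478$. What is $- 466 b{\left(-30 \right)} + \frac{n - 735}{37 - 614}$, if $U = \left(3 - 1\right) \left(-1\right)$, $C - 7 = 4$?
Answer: $- \frac{177460907}{577} \approx -3.0756 \cdot 10^{5}$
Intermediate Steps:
$C = 11$ ($C = 7 + 4 = 11$)
$U = -2$ ($U = 2 \left(-1\right) = -2$)
$b{\left(J \right)} = - 22 J$ ($b{\left(J \right)} = - 2 J 11 = - 22 J$)
$- 466 b{\left(-30 \right)} + \frac{n - 735}{37 - 614} = - 466 \left(\left(-22\right) \left(-30\right)\right) + \frac{-478 - 735}{37 - 614} = \left(-466\right) 660 - \frac{1213}{-577} = -307560 - - \frac{1213}{577} = -307560 + \frac{1213}{577} = - \frac{177460907}{577}$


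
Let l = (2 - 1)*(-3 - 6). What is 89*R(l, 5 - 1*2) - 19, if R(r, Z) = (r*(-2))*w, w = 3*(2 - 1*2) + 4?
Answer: 6389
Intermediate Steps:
w = 4 (w = 3*(2 - 2) + 4 = 3*0 + 4 = 0 + 4 = 4)
l = -9 (l = 1*(-9) = -9)
R(r, Z) = -8*r (R(r, Z) = (r*(-2))*4 = -2*r*4 = -8*r)
89*R(l, 5 - 1*2) - 19 = 89*(-8*(-9)) - 19 = 89*72 - 19 = 6408 - 19 = 6389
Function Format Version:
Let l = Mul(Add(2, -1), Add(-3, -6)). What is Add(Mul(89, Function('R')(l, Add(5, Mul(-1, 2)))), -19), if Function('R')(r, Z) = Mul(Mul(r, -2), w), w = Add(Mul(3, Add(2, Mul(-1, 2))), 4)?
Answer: 6389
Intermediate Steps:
w = 4 (w = Add(Mul(3, Add(2, -2)), 4) = Add(Mul(3, 0), 4) = Add(0, 4) = 4)
l = -9 (l = Mul(1, -9) = -9)
Function('R')(r, Z) = Mul(-8, r) (Function('R')(r, Z) = Mul(Mul(r, -2), 4) = Mul(Mul(-2, r), 4) = Mul(-8, r))
Add(Mul(89, Function('R')(l, Add(5, Mul(-1, 2)))), -19) = Add(Mul(89, Mul(-8, -9)), -19) = Add(Mul(89, 72), -19) = Add(6408, -19) = 6389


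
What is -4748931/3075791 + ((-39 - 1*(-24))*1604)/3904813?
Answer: -18617691036363/12010388682083 ≈ -1.5501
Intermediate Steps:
-4748931/3075791 + ((-39 - 1*(-24))*1604)/3904813 = -4748931*1/3075791 + ((-39 + 24)*1604)*(1/3904813) = -4748931/3075791 - 15*1604*(1/3904813) = -4748931/3075791 - 24060*1/3904813 = -4748931/3075791 - 24060/3904813 = -18617691036363/12010388682083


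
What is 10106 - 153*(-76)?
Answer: 21734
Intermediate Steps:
10106 - 153*(-76) = 10106 - 1*(-11628) = 10106 + 11628 = 21734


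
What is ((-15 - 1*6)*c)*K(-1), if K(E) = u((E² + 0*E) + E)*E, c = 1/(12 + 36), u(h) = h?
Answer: 0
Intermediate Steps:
c = 1/48 ≈ 0.020833
K(E) = E*(E + E²) (K(E) = ((E² + 0*E) + E)*E = ((E² + 0) + E)*E = (E² + E)*E = (E + E²)*E = E*(E + E²))
((-15 - 1*6)*c)*K(-1) = ((-15 - 1*6)*(1/48))*((-1)²*(1 - 1)) = ((-15 - 6)*(1/48))*(1*0) = -21*1/48*0 = -7/16*0 = 0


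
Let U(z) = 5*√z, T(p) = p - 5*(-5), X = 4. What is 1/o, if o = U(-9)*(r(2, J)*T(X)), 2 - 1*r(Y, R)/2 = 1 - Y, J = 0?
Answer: -I/2610 ≈ -0.00038314*I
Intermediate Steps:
r(Y, R) = 2 + 2*Y (r(Y, R) = 4 - 2*(1 - Y) = 4 + (-2 + 2*Y) = 2 + 2*Y)
T(p) = 25 + p (T(p) = p + 25 = 25 + p)
o = 2610*I (o = (5*√(-9))*((2 + 2*2)*(25 + 4)) = (5*(3*I))*((2 + 4)*29) = (15*I)*(6*29) = (15*I)*174 = 2610*I ≈ 2610.0*I)
1/o = 1/(2610*I) = -I/2610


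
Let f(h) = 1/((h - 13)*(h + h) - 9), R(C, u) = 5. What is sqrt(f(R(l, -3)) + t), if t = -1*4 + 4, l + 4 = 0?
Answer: I*sqrt(89)/89 ≈ 0.106*I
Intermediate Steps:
l = -4 (l = -4 + 0 = -4)
f(h) = 1/(-9 + 2*h*(-13 + h)) (f(h) = 1/((-13 + h)*(2*h) - 9) = 1/(2*h*(-13 + h) - 9) = 1/(-9 + 2*h*(-13 + h)))
t = 0 (t = -4 + 4 = 0)
sqrt(f(R(l, -3)) + t) = sqrt(1/(-9 - 26*5 + 2*5**2) + 0) = sqrt(1/(-9 - 130 + 2*25) + 0) = sqrt(1/(-9 - 130 + 50) + 0) = sqrt(1/(-89) + 0) = sqrt(-1/89 + 0) = sqrt(-1/89) = I*sqrt(89)/89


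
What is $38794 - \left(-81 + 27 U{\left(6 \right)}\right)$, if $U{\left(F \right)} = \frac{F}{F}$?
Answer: $38848$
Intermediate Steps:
$U{\left(F \right)} = 1$
$38794 - \left(-81 + 27 U{\left(6 \right)}\right) = 38794 + \left(81 - 27\right) = 38794 + 54 = 38848$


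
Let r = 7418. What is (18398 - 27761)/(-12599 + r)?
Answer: 3121/1727 ≈ 1.8072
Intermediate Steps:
(18398 - 27761)/(-12599 + r) = (18398 - 27761)/(-12599 + 7418) = -9363/(-5181) = -9363*(-1/5181) = 3121/1727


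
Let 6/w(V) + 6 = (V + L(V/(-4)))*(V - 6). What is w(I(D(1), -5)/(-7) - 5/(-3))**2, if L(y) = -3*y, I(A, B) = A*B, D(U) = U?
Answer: 35721/440896 ≈ 0.081019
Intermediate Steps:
w(V) = 6/(-6 + 7*V*(-6 + V)/4) (w(V) = 6/(-6 + (V - 3*V/(-4))*(V - 6)) = 6/(-6 + (V - 3*V*(-1)/4)*(-6 + V)) = 6/(-6 + (V - (-3)*V/4)*(-6 + V)) = 6/(-6 + (V + 3*V/4)*(-6 + V)) = 6/(-6 + (7*V/4)*(-6 + V)) = 6/(-6 + 7*V*(-6 + V)/4))
w(I(D(1), -5)/(-7) - 5/(-3))**2 = (24/(-24 - 42*((1*(-5))/(-7) - 5/(-3)) + 7*((1*(-5))/(-7) - 5/(-3))**2))**2 = (24/(-24 - 42*(-5*(-1/7) - 5*(-1/3)) + 7*(-5*(-1/7) - 5*(-1/3))**2))**2 = (24/(-24 - 42*(5/7 + 5/3) + 7*(5/7 + 5/3)**2))**2 = (24/(-24 - 42*50/21 + 7*(50/21)**2))**2 = (24/(-24 - 100 + 7*(2500/441)))**2 = (24/(-24 - 100 + 2500/63))**2 = (24/(-5312/63))**2 = (24*(-63/5312))**2 = (-189/664)**2 = 35721/440896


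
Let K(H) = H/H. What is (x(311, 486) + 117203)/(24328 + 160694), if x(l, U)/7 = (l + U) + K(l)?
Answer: 122789/185022 ≈ 0.66365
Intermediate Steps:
K(H) = 1
x(l, U) = 7 + 7*U + 7*l (x(l, U) = 7*((l + U) + 1) = 7*((U + l) + 1) = 7*(1 + U + l) = 7 + 7*U + 7*l)
(x(311, 486) + 117203)/(24328 + 160694) = ((7 + 7*486 + 7*311) + 117203)/(24328 + 160694) = ((7 + 3402 + 2177) + 117203)/185022 = (5586 + 117203)*(1/185022) = 122789*(1/185022) = 122789/185022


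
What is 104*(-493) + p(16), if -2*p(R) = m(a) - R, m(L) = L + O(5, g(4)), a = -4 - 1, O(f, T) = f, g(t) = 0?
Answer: -51264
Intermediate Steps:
a = -5
m(L) = 5 + L (m(L) = L + 5 = 5 + L)
p(R) = R/2 (p(R) = -((5 - 5) - R)/2 = -(0 - R)/2 = -(-1)*R/2 = R/2)
104*(-493) + p(16) = 104*(-493) + (½)*16 = -51272 + 8 = -51264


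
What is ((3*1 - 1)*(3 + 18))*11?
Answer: 462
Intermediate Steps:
((3*1 - 1)*(3 + 18))*11 = ((3 - 1)*21)*11 = (2*21)*11 = 42*11 = 462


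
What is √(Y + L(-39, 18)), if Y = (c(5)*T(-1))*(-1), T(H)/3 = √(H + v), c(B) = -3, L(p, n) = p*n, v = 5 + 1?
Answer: 3*√(-78 + √5) ≈ 26.113*I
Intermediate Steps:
v = 6
L(p, n) = n*p
T(H) = 3*√(6 + H) (T(H) = 3*√(H + 6) = 3*√(6 + H))
Y = 9*√5 (Y = -9*√(6 - 1)*(-1) = -9*√5*(-1) = 9*√5 ≈ 20.125)
√(Y + L(-39, 18)) = √(9*√5 + 18*(-39)) = √(9*√5 - 702) = √(-702 + 9*√5)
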